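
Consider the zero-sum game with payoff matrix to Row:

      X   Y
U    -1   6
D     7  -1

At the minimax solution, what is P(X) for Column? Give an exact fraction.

7/15

Row minima: U → -1, D → -1; maximin = -1.
Column maxima: X → 7, Y → 6; minimax = 6.
-1 ≠ 6, so there is no saddle point; optimal play is mixed.
Let Row play U with probability p. Expected payoff against X: (-1)p + 7(1−p) = −8p + 7; against Y: 6p + (-1)(1−p) = 7p − 1.
Setting these equal: −8p + 7 = 7p − 1 ⇒ −15p = -8 ⇒ p = 8/15, and the value is (-8)·(8/15) + 7 = 41/15.
For Column: with q = P(X), equating U's and D's payoffs gives −7q + 6 = 8q − 1 ⇒ q = 7/15.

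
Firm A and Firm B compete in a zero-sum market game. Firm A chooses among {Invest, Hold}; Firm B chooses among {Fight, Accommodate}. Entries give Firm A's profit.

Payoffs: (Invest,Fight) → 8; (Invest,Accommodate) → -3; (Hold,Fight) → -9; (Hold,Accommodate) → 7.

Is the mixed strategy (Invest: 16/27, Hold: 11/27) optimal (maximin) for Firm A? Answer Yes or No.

Yes

Against Fight this mix gives (16/27)·8 + (11/27)·(-9) = 29/27.
Against Accommodate this mix gives (16/27)·(-3) + (11/27)·7 = 29/27.
All of Firm B's active replies (Fight, Accommodate) yield 29/27, and no column does worse for Firm A. The mix makes Firm B indifferent and guarantees 29/27, so it is optimal.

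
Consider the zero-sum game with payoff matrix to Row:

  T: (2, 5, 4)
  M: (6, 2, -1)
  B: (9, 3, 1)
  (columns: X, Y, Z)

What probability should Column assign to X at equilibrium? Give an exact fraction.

Row minima: T → 2, M → -1, B → 1; maximin = 2.
Column maxima: X → 9, Y → 5, Z → 4; minimax = 4.
2 ≠ 4, so there is no saddle point; optimal play is mixed.
M is strictly dominated by B, so Row never plays it.
Y is strictly dominated by Z (it gives Row strictly more in every row), so Column never plays it.
On the remaining 2×2 (T, B vs X, Z):
Let Row play T with probability p. Expected payoff against X: 2p + 9(1−p) = −7p + 9; against Z: 4p + 1(1−p) = 3p + 1.
Setting these equal: −7p + 9 = 3p + 1 ⇒ −10p = -8 ⇒ p = 4/5, and the value is (-7)·(4/5) + 9 = 17/5.
For Column: with q = P(X), equating T's and B's payoffs gives −2q + 4 = 8q + 1 ⇒ q = 3/10.

3/10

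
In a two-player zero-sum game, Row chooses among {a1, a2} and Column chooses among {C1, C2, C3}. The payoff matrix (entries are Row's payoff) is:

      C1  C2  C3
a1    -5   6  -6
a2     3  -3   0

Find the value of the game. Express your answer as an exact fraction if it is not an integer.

-6/5

Row minima: a1 → -6, a2 → -3; maximin = -3.
Column maxima: C1 → 3, C2 → 6, C3 → 0; minimax = 0.
-3 ≠ 0, so there is no saddle point; optimal play is mixed.
C1 is strictly dominated by C3 (it gives Row strictly more in every row), so Column never plays it.
On the remaining 2×2 (a1, a2 vs C2, C3):
Let Row play a1 with probability p. Expected payoff against C2: 6p + (-3)(1−p) = 9p − 3; against C3: (-6)p + 0(1−p) = −6p.
Setting these equal: 9p − 3 = −6p ⇒ 15p = 3 ⇒ p = 1/5, and the value is (9)·(1/5) − 3 = -6/5.
For Column: with q = P(C2), equating a1's and a2's payoffs gives 12q − 6 = −3q ⇒ q = 2/5.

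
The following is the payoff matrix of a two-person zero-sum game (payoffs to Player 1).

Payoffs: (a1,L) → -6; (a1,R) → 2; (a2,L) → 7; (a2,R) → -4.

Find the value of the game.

Row minima: a1 → -6, a2 → -4; maximin = -4.
Column maxima: L → 7, R → 2; minimax = 2.
-4 ≠ 2, so there is no saddle point; optimal play is mixed.
Let Player 1 play a1 with probability p. Expected payoff against L: (-6)p + 7(1−p) = −13p + 7; against R: 2p + (-4)(1−p) = 6p − 4.
Setting these equal: −13p + 7 = 6p − 4 ⇒ −19p = -11 ⇒ p = 11/19, and the value is (-13)·(11/19) + 7 = -10/19.
For Player 2: with q = P(L), equating a1's and a2's payoffs gives −8q + 2 = 11q − 4 ⇒ q = 6/19.

-10/19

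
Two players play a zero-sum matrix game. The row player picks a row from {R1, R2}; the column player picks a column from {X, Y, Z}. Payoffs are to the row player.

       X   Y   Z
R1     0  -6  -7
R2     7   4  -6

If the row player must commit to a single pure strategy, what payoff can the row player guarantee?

Row minima: R1 → -7, R2 → -6.
The best of these is -6.

-6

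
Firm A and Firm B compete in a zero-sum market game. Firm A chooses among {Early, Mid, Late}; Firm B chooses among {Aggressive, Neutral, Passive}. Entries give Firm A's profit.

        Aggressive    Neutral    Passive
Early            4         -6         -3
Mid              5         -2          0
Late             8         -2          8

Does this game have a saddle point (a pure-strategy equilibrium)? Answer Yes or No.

Yes

Row minima: Early → -6, Mid → -2, Late → -2; maximin = -2.
Column maxima: Aggressive → 8, Neutral → -2, Passive → 8; minimax = -2.
maximin = minimax = -2, so a saddle point exists.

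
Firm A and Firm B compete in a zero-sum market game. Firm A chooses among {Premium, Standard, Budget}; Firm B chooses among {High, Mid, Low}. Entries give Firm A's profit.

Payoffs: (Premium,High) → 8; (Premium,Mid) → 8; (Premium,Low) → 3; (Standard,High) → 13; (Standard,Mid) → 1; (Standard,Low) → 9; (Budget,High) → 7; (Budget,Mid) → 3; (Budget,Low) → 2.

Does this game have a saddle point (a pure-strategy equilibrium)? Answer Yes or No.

No

Row minima: Premium → 3, Standard → 1, Budget → 2; maximin = 3.
Column maxima: High → 13, Mid → 8, Low → 9; minimax = 8.
3 ≠ 8, so no pure-strategy equilibrium exists.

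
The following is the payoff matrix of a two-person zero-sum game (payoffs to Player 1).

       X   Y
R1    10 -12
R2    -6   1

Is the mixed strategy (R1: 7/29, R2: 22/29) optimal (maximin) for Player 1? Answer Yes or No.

Against X this mix gives (7/29)·10 + (22/29)·(-6) = -62/29.
Against Y this mix gives (7/29)·(-12) + (22/29)·1 = -62/29.
All of Player 2's active replies (X, Y) yield -62/29, and no column does worse for Player 1. The mix makes Player 2 indifferent and guarantees -62/29, so it is optimal.

Yes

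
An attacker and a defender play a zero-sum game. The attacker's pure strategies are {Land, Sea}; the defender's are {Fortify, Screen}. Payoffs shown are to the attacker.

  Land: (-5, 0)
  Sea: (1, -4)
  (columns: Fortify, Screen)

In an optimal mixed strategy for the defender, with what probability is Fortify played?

Row minima: Land → -5, Sea → -4; maximin = -4.
Column maxima: Fortify → 1, Screen → 0; minimax = 0.
-4 ≠ 0, so there is no saddle point; optimal play is mixed.
Let the attacker play Land with probability p. Expected payoff against Fortify: (-5)p + 1(1−p) = −6p + 1; against Screen: 0p + (-4)(1−p) = 4p − 4.
Setting these equal: −6p + 1 = 4p − 4 ⇒ −10p = -5 ⇒ p = 1/2, and the value is (-6)·(1/2) + 1 = -2.
For the defender: with q = P(Fortify), equating Land's and Sea's payoffs gives −5q = 5q − 4 ⇒ q = 2/5.

2/5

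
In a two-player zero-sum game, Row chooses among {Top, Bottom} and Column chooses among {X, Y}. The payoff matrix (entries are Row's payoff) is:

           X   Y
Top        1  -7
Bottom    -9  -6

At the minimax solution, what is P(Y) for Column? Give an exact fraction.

Row minima: Top → -7, Bottom → -9; maximin = -7.
Column maxima: X → 1, Y → -6; minimax = -6.
-7 ≠ -6, so there is no saddle point; optimal play is mixed.
Let Row play Top with probability p. Expected payoff against X: 1p + (-9)(1−p) = 10p − 9; against Y: (-7)p + (-6)(1−p) = −p − 6.
Setting these equal: 10p − 9 = −p − 6 ⇒ 11p = 3 ⇒ p = 3/11, and the value is (10)·(3/11) − 9 = -69/11.
For Column: with q = P(X), equating Top's and Bottom's payoffs gives 8q − 7 = −3q − 6 ⇒ q = 1/11.

10/11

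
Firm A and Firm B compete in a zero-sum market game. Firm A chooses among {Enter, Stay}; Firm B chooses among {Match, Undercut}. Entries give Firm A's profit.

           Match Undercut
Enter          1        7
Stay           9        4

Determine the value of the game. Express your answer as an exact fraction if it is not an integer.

59/11

Row minima: Enter → 1, Stay → 4; maximin = 4.
Column maxima: Match → 9, Undercut → 7; minimax = 7.
4 ≠ 7, so there is no saddle point; optimal play is mixed.
Let Firm A play Enter with probability p. Expected payoff against Match: 1p + 9(1−p) = −8p + 9; against Undercut: 7p + 4(1−p) = 3p + 4.
Setting these equal: −8p + 9 = 3p + 4 ⇒ −11p = -5 ⇒ p = 5/11, and the value is (-8)·(5/11) + 9 = 59/11.
For Firm B: with q = P(Match), equating Enter's and Stay's payoffs gives −6q + 7 = 5q + 4 ⇒ q = 3/11.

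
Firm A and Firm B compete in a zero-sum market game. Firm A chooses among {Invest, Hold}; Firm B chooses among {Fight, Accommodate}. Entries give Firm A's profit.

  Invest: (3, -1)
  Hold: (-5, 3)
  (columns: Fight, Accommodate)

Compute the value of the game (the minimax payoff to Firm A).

1/3

Row minima: Invest → -1, Hold → -5; maximin = -1.
Column maxima: Fight → 3, Accommodate → 3; minimax = 3.
-1 ≠ 3, so there is no saddle point; optimal play is mixed.
Let Firm A play Invest with probability p. Expected payoff against Fight: 3p + (-5)(1−p) = 8p − 5; against Accommodate: (-1)p + 3(1−p) = −4p + 3.
Setting these equal: 8p − 5 = −4p + 3 ⇒ 12p = 8 ⇒ p = 2/3, and the value is (8)·(2/3) − 5 = 1/3.
For Firm B: with q = P(Fight), equating Invest's and Hold's payoffs gives 4q − 1 = −8q + 3 ⇒ q = 1/3.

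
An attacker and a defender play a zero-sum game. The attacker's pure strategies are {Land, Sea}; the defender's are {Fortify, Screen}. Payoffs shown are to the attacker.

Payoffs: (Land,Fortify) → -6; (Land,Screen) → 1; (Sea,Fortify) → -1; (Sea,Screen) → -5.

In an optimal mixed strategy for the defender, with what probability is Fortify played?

Row minima: Land → -6, Sea → -5; maximin = -5.
Column maxima: Fortify → -1, Screen → 1; minimax = -1.
-5 ≠ -1, so there is no saddle point; optimal play is mixed.
Let the attacker play Land with probability p. Expected payoff against Fortify: (-6)p + (-1)(1−p) = −5p − 1; against Screen: 1p + (-5)(1−p) = 6p − 5.
Setting these equal: −5p − 1 = 6p − 5 ⇒ −11p = -4 ⇒ p = 4/11, and the value is (-5)·(4/11) − 1 = -31/11.
For the defender: with q = P(Fortify), equating Land's and Sea's payoffs gives −7q + 1 = 4q − 5 ⇒ q = 6/11.

6/11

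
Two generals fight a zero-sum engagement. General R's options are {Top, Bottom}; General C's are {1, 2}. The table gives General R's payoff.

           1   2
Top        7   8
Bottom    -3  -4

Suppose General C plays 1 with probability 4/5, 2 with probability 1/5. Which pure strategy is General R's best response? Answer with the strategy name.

Top

Expected payoff of Top: (4/5)·7 + (1/5)·8 = 36/5.
Expected payoff of Bottom: (4/5)·(-3) + (1/5)·(-4) = -16/5.
The largest is 36/5, so General R's best response is Top.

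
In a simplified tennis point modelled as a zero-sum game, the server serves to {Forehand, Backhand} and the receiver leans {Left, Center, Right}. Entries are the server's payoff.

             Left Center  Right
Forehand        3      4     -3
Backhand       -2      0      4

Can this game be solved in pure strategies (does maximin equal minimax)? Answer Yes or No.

No

Row minima: Forehand → -3, Backhand → -2; maximin = -2.
Column maxima: Left → 3, Center → 4, Right → 4; minimax = 3.
-2 ≠ 3, so no pure-strategy equilibrium exists.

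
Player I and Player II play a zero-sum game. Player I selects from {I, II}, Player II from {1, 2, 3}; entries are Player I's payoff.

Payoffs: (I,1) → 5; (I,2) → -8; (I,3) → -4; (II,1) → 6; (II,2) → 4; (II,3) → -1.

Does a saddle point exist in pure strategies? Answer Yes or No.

Row minima: I → -8, II → -1; maximin = -1.
Column maxima: 1 → 6, 2 → 4, 3 → -1; minimax = -1.
maximin = minimax = -1, so a saddle point exists.

Yes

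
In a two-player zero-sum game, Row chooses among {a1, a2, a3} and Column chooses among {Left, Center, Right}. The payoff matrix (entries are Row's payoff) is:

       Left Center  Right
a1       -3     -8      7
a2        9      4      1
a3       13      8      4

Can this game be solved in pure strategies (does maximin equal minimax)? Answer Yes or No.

Row minima: a1 → -8, a2 → 1, a3 → 4; maximin = 4.
Column maxima: Left → 13, Center → 8, Right → 7; minimax = 7.
4 ≠ 7, so no pure-strategy equilibrium exists.

No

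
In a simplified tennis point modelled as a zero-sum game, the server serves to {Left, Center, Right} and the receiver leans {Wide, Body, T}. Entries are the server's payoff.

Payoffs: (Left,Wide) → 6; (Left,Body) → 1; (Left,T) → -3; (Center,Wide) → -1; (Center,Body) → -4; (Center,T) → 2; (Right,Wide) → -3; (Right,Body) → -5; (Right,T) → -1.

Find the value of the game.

-1

Row minima: Left → -3, Center → -4, Right → -5; maximin = -3.
Column maxima: Wide → 6, Body → 1, T → 2; minimax = 1.
-3 ≠ 1, so there is no saddle point; optimal play is mixed.
Right is strictly dominated by Center, so the server never plays it.
Wide is strictly dominated by Body (it gives the server strictly more in every row), so the receiver never plays it.
On the remaining 2×2 (Left, Center vs Body, T):
Let the server play Left with probability p. Expected payoff against Body: 1p + (-4)(1−p) = 5p − 4; against T: (-3)p + 2(1−p) = −5p + 2.
Setting these equal: 5p − 4 = −5p + 2 ⇒ 10p = 6 ⇒ p = 3/5, and the value is (5)·(3/5) − 4 = -1.
For the receiver: with q = P(Body), equating Left's and Center's payoffs gives 4q − 3 = −6q + 2 ⇒ q = 1/2.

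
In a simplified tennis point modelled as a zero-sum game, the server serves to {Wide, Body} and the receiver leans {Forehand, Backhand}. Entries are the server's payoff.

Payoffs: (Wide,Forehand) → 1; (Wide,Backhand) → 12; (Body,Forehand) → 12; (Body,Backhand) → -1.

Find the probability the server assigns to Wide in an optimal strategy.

Row minima: Wide → 1, Body → -1; maximin = 1.
Column maxima: Forehand → 12, Backhand → 12; minimax = 12.
1 ≠ 12, so there is no saddle point; optimal play is mixed.
Let the server play Wide with probability p. Expected payoff against Forehand: 1p + 12(1−p) = −11p + 12; against Backhand: 12p + (-1)(1−p) = 13p − 1.
Setting these equal: −11p + 12 = 13p − 1 ⇒ −24p = -13 ⇒ p = 13/24, and the value is (-11)·(13/24) + 12 = 145/24.
For the receiver: with q = P(Forehand), equating Wide's and Body's payoffs gives −11q + 12 = 13q − 1 ⇒ q = 13/24.

13/24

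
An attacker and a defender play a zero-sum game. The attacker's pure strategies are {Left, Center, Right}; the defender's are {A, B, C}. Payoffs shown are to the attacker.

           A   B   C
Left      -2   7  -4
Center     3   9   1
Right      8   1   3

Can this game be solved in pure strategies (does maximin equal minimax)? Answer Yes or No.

Row minima: Left → -4, Center → 1, Right → 1; maximin = 1.
Column maxima: A → 8, B → 9, C → 3; minimax = 3.
1 ≠ 3, so no pure-strategy equilibrium exists.

No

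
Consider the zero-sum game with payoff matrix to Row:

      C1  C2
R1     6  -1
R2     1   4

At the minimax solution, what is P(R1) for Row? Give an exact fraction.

Row minima: R1 → -1, R2 → 1; maximin = 1.
Column maxima: C1 → 6, C2 → 4; minimax = 4.
1 ≠ 4, so there is no saddle point; optimal play is mixed.
Let Row play R1 with probability p. Expected payoff against C1: 6p + 1(1−p) = 5p + 1; against C2: (-1)p + 4(1−p) = −5p + 4.
Setting these equal: 5p + 1 = −5p + 4 ⇒ 10p = 3 ⇒ p = 3/10, and the value is (5)·(3/10) + 1 = 5/2.
For Column: with q = P(C1), equating R1's and R2's payoffs gives 7q − 1 = −3q + 4 ⇒ q = 1/2.

3/10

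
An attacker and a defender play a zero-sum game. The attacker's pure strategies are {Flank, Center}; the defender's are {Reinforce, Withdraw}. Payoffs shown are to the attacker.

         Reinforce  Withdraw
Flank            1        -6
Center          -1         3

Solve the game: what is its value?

-3/11

Row minima: Flank → -6, Center → -1; maximin = -1.
Column maxima: Reinforce → 1, Withdraw → 3; minimax = 1.
-1 ≠ 1, so there is no saddle point; optimal play is mixed.
Let the attacker play Flank with probability p. Expected payoff against Reinforce: 1p + (-1)(1−p) = 2p − 1; against Withdraw: (-6)p + 3(1−p) = −9p + 3.
Setting these equal: 2p − 1 = −9p + 3 ⇒ 11p = 4 ⇒ p = 4/11, and the value is (2)·(4/11) − 1 = -3/11.
For the defender: with q = P(Reinforce), equating Flank's and Center's payoffs gives 7q − 6 = −4q + 3 ⇒ q = 9/11.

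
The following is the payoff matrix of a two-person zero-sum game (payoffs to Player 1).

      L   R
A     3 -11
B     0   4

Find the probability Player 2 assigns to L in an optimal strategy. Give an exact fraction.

5/6

Row minima: A → -11, B → 0; maximin = 0.
Column maxima: L → 3, R → 4; minimax = 3.
0 ≠ 3, so there is no saddle point; optimal play is mixed.
Let Player 1 play A with probability p. Expected payoff against L: 3p + 0(1−p) = 3p; against R: (-11)p + 4(1−p) = −15p + 4.
Setting these equal: 3p = −15p + 4 ⇒ 18p = 4 ⇒ p = 2/9, and the value is (3)·(2/9) = 2/3.
For Player 2: with q = P(L), equating A's and B's payoffs gives 14q − 11 = −4q + 4 ⇒ q = 5/6.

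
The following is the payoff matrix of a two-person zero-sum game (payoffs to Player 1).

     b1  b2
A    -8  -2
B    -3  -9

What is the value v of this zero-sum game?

Row minima: A → -8, B → -9; maximin = -8.
Column maxima: b1 → -3, b2 → -2; minimax = -3.
-8 ≠ -3, so there is no saddle point; optimal play is mixed.
Let Player 1 play A with probability p. Expected payoff against b1: (-8)p + (-3)(1−p) = −5p − 3; against b2: (-2)p + (-9)(1−p) = 7p − 9.
Setting these equal: −5p − 3 = 7p − 9 ⇒ −12p = -6 ⇒ p = 1/2, and the value is (-5)·(1/2) − 3 = -11/2.
For Player 2: with q = P(b1), equating A's and B's payoffs gives −6q − 2 = 6q − 9 ⇒ q = 7/12.

-11/2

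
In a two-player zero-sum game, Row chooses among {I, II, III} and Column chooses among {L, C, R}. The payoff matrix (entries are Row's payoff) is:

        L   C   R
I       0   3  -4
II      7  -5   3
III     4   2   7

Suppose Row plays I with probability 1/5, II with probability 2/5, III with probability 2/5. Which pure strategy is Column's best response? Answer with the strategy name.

C

If Column plays L, Row's expected payoff is (1/5)·0 + (2/5)·7 + (2/5)·4 = 22/5.
If Column plays C, Row's expected payoff is (1/5)·3 + (2/5)·(-5) + (2/5)·2 = -3/5.
If Column plays R, Row's expected payoff is (1/5)·(-4) + (2/5)·3 + (2/5)·7 = 16/5.
Column minimizes Row's payoff; the smallest is -3/5, so the best response is C.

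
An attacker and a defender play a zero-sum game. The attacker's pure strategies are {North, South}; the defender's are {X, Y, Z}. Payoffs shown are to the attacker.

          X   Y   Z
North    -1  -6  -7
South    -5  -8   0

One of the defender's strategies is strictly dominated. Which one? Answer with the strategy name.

X

Y holds the attacker's payoff strictly below X in every row: -6 < -1, -8 < -5.
So X is strictly dominated for the defender.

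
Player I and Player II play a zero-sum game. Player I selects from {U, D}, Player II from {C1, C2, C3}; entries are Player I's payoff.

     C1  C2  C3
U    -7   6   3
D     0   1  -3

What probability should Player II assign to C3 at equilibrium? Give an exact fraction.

Row minima: U → -7, D → -3; maximin = -3.
Column maxima: C1 → 0, C2 → 6, C3 → 3; minimax = 0.
-3 ≠ 0, so there is no saddle point; optimal play is mixed.
C2 is strictly dominated by C1 (it gives Player I strictly more in every row), so Player II never plays it.
On the remaining 2×2 (U, D vs C1, C3):
Let Player I play U with probability p. Expected payoff against C1: (-7)p + 0(1−p) = −7p; against C3: 3p + (-3)(1−p) = 6p − 3.
Setting these equal: −7p = 6p − 3 ⇒ −13p = -3 ⇒ p = 3/13, and the value is (-7)·(3/13) = -21/13.
For Player II: with q = P(C1), equating U's and D's payoffs gives −10q + 3 = 3q − 3 ⇒ q = 6/13.

7/13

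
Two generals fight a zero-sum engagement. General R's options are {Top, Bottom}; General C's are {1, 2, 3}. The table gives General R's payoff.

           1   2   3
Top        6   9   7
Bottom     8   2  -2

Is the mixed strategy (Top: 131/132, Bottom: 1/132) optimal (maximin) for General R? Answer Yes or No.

Against 1 this mix gives (131/132)·6 + (1/132)·8 = 397/66.
Against 2 this mix gives (131/132)·9 + (1/132)·2 = 1181/132.
Against 3 this mix gives (131/132)·7 + (1/132)·(-2) = 305/44.
General C will play 1, holding General R to 397/66. Shifting weight toward the row that does better against 1 would raise this floor (the equalizing mix achieves 68/11 against both 1 and 3), so the proposed strategy is not optimal.

No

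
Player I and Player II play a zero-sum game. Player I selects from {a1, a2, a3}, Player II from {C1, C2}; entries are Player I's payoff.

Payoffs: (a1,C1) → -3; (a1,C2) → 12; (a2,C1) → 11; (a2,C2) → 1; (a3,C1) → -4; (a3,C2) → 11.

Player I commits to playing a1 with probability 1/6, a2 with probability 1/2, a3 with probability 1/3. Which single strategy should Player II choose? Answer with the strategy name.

C1

If Player II plays C1, Player I's expected payoff is (1/6)·(-3) + (1/2)·11 + (1/3)·(-4) = 11/3.
If Player II plays C2, Player I's expected payoff is (1/6)·12 + (1/2)·1 + (1/3)·11 = 37/6.
Player II minimizes Player I's payoff; the smallest is 11/3, so the best response is C1.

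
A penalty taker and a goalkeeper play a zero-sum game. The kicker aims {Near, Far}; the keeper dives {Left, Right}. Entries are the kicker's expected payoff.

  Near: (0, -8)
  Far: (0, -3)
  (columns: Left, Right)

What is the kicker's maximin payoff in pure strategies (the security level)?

-3

Row minima: Near → -8, Far → -3.
The best of these is -3.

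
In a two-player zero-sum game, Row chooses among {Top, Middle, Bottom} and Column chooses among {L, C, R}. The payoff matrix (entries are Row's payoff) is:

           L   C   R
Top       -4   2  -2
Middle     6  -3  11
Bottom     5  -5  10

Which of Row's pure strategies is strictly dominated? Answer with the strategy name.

Middle gives a strictly higher payoff than Bottom against every column: 6 > 5, -3 > -5, 11 > 10.
So Bottom is strictly dominated and Row never plays it.

Bottom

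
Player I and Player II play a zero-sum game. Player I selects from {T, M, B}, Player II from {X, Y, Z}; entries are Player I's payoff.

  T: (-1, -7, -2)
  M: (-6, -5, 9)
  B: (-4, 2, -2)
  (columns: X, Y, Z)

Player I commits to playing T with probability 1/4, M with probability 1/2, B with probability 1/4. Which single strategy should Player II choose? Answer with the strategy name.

X

If Player II plays X, Player I's expected payoff is (1/4)·(-1) + (1/2)·(-6) + (1/4)·(-4) = -17/4.
If Player II plays Y, Player I's expected payoff is (1/4)·(-7) + (1/2)·(-5) + (1/4)·2 = -15/4.
If Player II plays Z, Player I's expected payoff is (1/4)·(-2) + (1/2)·9 + (1/4)·(-2) = 7/2.
Player II minimizes Player I's payoff; the smallest is -17/4, so the best response is X.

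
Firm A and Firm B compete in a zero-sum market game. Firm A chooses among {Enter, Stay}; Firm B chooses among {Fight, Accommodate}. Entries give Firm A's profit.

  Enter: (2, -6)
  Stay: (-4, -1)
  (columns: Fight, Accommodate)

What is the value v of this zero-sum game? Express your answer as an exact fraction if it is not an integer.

-26/11

Row minima: Enter → -6, Stay → -4; maximin = -4.
Column maxima: Fight → 2, Accommodate → -1; minimax = -1.
-4 ≠ -1, so there is no saddle point; optimal play is mixed.
Let Firm A play Enter with probability p. Expected payoff against Fight: 2p + (-4)(1−p) = 6p − 4; against Accommodate: (-6)p + (-1)(1−p) = −5p − 1.
Setting these equal: 6p − 4 = −5p − 1 ⇒ 11p = 3 ⇒ p = 3/11, and the value is (6)·(3/11) − 4 = -26/11.
For Firm B: with q = P(Fight), equating Enter's and Stay's payoffs gives 8q − 6 = −3q − 1 ⇒ q = 5/11.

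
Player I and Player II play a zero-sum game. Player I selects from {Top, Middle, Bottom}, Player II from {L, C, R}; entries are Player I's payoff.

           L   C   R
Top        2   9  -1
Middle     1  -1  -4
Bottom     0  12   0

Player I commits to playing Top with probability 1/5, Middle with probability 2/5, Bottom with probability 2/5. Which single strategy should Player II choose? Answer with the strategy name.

If Player II plays L, Player I's expected payoff is (1/5)·2 + (2/5)·1 + (2/5)·0 = 4/5.
If Player II plays C, Player I's expected payoff is (1/5)·9 + (2/5)·(-1) + (2/5)·12 = 31/5.
If Player II plays R, Player I's expected payoff is (1/5)·(-1) + (2/5)·(-4) + (2/5)·0 = -9/5.
Player II minimizes Player I's payoff; the smallest is -9/5, so the best response is R.

R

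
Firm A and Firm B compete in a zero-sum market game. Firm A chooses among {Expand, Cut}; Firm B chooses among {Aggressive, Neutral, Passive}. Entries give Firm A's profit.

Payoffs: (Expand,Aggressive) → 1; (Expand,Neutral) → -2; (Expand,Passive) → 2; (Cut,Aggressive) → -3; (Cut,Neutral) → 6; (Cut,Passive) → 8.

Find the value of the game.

0

Row minima: Expand → -2, Cut → -3; maximin = -2.
Column maxima: Aggressive → 1, Neutral → 6, Passive → 8; minimax = 1.
-2 ≠ 1, so there is no saddle point; optimal play is mixed.
Passive is strictly dominated by Aggressive (it gives Firm A strictly more in every row), so Firm B never plays it.
On the remaining 2×2 (Expand, Cut vs Aggressive, Neutral):
Let Firm A play Expand with probability p. Expected payoff against Aggressive: 1p + (-3)(1−p) = 4p − 3; against Neutral: (-2)p + 6(1−p) = −8p + 6.
Setting these equal: 4p − 3 = −8p + 6 ⇒ 12p = 9 ⇒ p = 3/4, and the value is (4)·(3/4) − 3 = 0.
For Firm B: with q = P(Aggressive), equating Expand's and Cut's payoffs gives 3q − 2 = −9q + 6 ⇒ q = 2/3.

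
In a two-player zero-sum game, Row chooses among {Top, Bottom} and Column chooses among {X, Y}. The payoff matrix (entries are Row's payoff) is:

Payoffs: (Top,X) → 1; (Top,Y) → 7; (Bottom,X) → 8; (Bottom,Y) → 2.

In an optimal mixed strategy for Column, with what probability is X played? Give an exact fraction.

Row minima: Top → 1, Bottom → 2; maximin = 2.
Column maxima: X → 8, Y → 7; minimax = 7.
2 ≠ 7, so there is no saddle point; optimal play is mixed.
Let Row play Top with probability p. Expected payoff against X: 1p + 8(1−p) = −7p + 8; against Y: 7p + 2(1−p) = 5p + 2.
Setting these equal: −7p + 8 = 5p + 2 ⇒ −12p = -6 ⇒ p = 1/2, and the value is (-7)·(1/2) + 8 = 9/2.
For Column: with q = P(X), equating Top's and Bottom's payoffs gives −6q + 7 = 6q + 2 ⇒ q = 5/12.

5/12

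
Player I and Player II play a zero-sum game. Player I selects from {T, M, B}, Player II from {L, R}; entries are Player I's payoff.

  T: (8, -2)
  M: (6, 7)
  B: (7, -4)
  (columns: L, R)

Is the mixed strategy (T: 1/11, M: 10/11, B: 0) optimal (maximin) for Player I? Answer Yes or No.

Yes

Against L this mix gives (1/11)·8 + (10/11)·6 = 68/11.
Against R this mix gives (1/11)·(-2) + (10/11)·7 = 68/11.
All of Player II's active replies (L, R) yield 68/11, and no column does worse for Player I. The mix makes Player II indifferent and guarantees 68/11, so it is optimal.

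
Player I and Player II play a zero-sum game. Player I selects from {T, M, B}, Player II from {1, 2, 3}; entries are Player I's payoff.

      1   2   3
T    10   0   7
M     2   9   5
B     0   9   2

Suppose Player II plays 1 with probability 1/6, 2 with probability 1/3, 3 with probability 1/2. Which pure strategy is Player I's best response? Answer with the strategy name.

Expected payoff of T: (1/6)·10 + (1/3)·0 + (1/2)·7 = 31/6.
Expected payoff of M: (1/6)·2 + (1/3)·9 + (1/2)·5 = 35/6.
Expected payoff of B: (1/6)·0 + (1/3)·9 + (1/2)·2 = 4.
The largest is 35/6, so Player I's best response is M.

M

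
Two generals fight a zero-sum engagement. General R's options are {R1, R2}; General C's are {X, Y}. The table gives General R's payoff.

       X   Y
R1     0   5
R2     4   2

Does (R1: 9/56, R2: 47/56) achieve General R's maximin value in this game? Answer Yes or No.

No

Against X this mix gives (9/56)·0 + (47/56)·4 = 47/14.
Against Y this mix gives (9/56)·5 + (47/56)·2 = 139/56.
General C will play Y, holding General R to 139/56. Shifting weight toward the row that does better against Y would raise this floor (the equalizing mix achieves 20/7 against both Y and X), so the proposed strategy is not optimal.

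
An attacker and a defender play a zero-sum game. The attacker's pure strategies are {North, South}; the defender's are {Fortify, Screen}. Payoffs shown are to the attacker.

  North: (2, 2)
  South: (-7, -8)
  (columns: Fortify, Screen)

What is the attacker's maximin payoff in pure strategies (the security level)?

2

Row minima: North → 2, South → -8.
The best of these is 2.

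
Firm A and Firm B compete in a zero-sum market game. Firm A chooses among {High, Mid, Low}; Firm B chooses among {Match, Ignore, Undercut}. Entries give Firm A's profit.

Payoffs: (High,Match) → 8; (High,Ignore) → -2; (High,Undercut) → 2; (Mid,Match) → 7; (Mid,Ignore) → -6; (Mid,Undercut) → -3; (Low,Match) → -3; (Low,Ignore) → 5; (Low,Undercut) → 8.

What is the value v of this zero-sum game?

17/9

Row minima: High → -2, Mid → -6, Low → -3; maximin = -2.
Column maxima: Match → 8, Ignore → 5, Undercut → 8; minimax = 5.
-2 ≠ 5, so there is no saddle point; optimal play is mixed.
Mid is strictly dominated by High, so Firm A never plays it.
Undercut is strictly dominated by Ignore (it gives Firm A strictly more in every row), so Firm B never plays it.
On the remaining 2×2 (High, Low vs Match, Ignore):
Let Firm A play High with probability p. Expected payoff against Match: 8p + (-3)(1−p) = 11p − 3; against Ignore: (-2)p + 5(1−p) = −7p + 5.
Setting these equal: 11p − 3 = −7p + 5 ⇒ 18p = 8 ⇒ p = 4/9, and the value is (11)·(4/9) − 3 = 17/9.
For Firm B: with q = P(Match), equating High's and Low's payoffs gives 10q − 2 = −8q + 5 ⇒ q = 7/18.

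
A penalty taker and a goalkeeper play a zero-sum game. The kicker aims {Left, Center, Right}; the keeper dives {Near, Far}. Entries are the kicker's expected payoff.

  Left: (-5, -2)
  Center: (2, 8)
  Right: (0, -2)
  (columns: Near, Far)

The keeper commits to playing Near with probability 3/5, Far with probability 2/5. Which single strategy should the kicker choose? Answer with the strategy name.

Center

Expected payoff of Left: (3/5)·(-5) + (2/5)·(-2) = -19/5.
Expected payoff of Center: (3/5)·2 + (2/5)·8 = 22/5.
Expected payoff of Right: (3/5)·0 + (2/5)·(-2) = -4/5.
The largest is 22/5, so the kicker's best response is Center.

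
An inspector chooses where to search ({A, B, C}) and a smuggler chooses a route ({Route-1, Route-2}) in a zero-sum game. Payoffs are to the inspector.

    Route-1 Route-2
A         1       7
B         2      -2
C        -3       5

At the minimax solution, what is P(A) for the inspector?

Row minima: A → 1, B → -2, C → -3; maximin = 1.
Column maxima: Route-1 → 2, Route-2 → 7; minimax = 2.
1 ≠ 2, so there is no saddle point; optimal play is mixed.
C is strictly dominated by A, so the inspector never plays it.
On the remaining 2×2 (A, B vs Route-1, Route-2):
Let the inspector play A with probability p. Expected payoff against Route-1: 1p + 2(1−p) = −p + 2; against Route-2: 7p + (-2)(1−p) = 9p − 2.
Setting these equal: −p + 2 = 9p − 2 ⇒ −10p = -4 ⇒ p = 2/5, and the value is (-1)·(2/5) + 2 = 8/5.
For the smuggler: with q = P(Route-1), equating A's and B's payoffs gives −6q + 7 = 4q − 2 ⇒ q = 9/10.

2/5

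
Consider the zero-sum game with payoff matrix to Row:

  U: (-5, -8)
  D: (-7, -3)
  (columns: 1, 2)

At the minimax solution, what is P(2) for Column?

Row minima: U → -8, D → -7; maximin = -7.
Column maxima: 1 → -5, 2 → -3; minimax = -5.
-7 ≠ -5, so there is no saddle point; optimal play is mixed.
Let Row play U with probability p. Expected payoff against 1: (-5)p + (-7)(1−p) = 2p − 7; against 2: (-8)p + (-3)(1−p) = −5p − 3.
Setting these equal: 2p − 7 = −5p − 3 ⇒ 7p = 4 ⇒ p = 4/7, and the value is (2)·(4/7) − 7 = -41/7.
For Column: with q = P(1), equating U's and D's payoffs gives 3q − 8 = −4q − 3 ⇒ q = 5/7.

2/7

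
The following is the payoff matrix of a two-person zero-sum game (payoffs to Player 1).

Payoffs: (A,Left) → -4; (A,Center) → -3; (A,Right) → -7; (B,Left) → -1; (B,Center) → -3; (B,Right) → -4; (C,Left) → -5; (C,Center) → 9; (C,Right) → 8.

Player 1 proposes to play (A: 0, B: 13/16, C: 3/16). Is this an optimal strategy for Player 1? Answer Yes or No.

Against Left this mix gives (13/16)·(-1) + (3/16)·(-5) = -7/4.
Against Center this mix gives (13/16)·(-3) + (3/16)·9 = -3/4.
Against Right this mix gives (13/16)·(-4) + (3/16)·8 = -7/4.
All of Player 2's active replies (Left, Right) yield -7/4, and no column does worse for Player 1. The mix makes Player 2 indifferent and guarantees -7/4, so it is optimal.

Yes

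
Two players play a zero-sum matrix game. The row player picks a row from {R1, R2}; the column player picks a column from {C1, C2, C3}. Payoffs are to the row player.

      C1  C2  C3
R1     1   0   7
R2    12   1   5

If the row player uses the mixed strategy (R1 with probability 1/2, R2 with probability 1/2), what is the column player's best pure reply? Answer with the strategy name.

If the column player plays C1, the row player's expected payoff is (1/2)·1 + (1/2)·12 = 13/2.
If the column player plays C2, the row player's expected payoff is (1/2)·0 + (1/2)·1 = 1/2.
If the column player plays C3, the row player's expected payoff is (1/2)·7 + (1/2)·5 = 6.
The column player minimizes the row player's payoff; the smallest is 1/2, so the best response is C2.

C2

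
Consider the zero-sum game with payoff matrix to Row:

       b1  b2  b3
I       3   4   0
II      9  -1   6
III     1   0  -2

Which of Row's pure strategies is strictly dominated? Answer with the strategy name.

III

I gives a strictly higher payoff than III against every column: 3 > 1, 4 > 0, 0 > -2.
So III is strictly dominated and Row never plays it.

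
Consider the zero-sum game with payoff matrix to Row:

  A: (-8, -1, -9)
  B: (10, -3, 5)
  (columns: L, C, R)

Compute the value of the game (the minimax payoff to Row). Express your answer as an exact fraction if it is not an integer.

-2

Row minima: A → -9, B → -3; maximin = -3.
Column maxima: L → 10, C → -1, R → 5; minimax = -1.
-3 ≠ -1, so there is no saddle point; optimal play is mixed.
L is strictly dominated by R (it gives Row strictly more in every row), so Column never plays it.
On the remaining 2×2 (A, B vs C, R):
Let Row play A with probability p. Expected payoff against C: (-1)p + (-3)(1−p) = 2p − 3; against R: (-9)p + 5(1−p) = −14p + 5.
Setting these equal: 2p − 3 = −14p + 5 ⇒ 16p = 8 ⇒ p = 1/2, and the value is (2)·(1/2) − 3 = -2.
For Column: with q = P(C), equating A's and B's payoffs gives 8q − 9 = −8q + 5 ⇒ q = 7/8.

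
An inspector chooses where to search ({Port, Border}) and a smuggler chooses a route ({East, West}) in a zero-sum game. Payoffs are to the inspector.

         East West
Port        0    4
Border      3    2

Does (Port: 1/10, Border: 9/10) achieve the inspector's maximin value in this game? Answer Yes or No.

No

Against East this mix gives (1/10)·0 + (9/10)·3 = 27/10.
Against West this mix gives (1/10)·4 + (9/10)·2 = 11/5.
The smuggler will play West, holding the inspector to 11/5. Shifting weight toward the row that does better against West would raise this floor (the equalizing mix achieves 12/5 against both West and East), so the proposed strategy is not optimal.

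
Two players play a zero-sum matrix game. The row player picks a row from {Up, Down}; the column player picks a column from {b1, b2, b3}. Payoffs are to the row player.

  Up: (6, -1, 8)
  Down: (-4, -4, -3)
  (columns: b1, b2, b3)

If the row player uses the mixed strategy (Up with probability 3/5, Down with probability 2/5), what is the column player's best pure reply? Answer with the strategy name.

b2

If the column player plays b1, the row player's expected payoff is (3/5)·6 + (2/5)·(-4) = 2.
If the column player plays b2, the row player's expected payoff is (3/5)·(-1) + (2/5)·(-4) = -11/5.
If the column player plays b3, the row player's expected payoff is (3/5)·8 + (2/5)·(-3) = 18/5.
The column player minimizes the row player's payoff; the smallest is -11/5, so the best response is b2.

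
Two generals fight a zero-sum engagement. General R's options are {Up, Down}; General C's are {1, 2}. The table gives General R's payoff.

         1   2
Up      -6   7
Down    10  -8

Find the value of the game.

Row minima: Up → -6, Down → -8; maximin = -6.
Column maxima: 1 → 10, 2 → 7; minimax = 7.
-6 ≠ 7, so there is no saddle point; optimal play is mixed.
Let General R play Up with probability p. Expected payoff against 1: (-6)p + 10(1−p) = −16p + 10; against 2: 7p + (-8)(1−p) = 15p − 8.
Setting these equal: −16p + 10 = 15p − 8 ⇒ −31p = -18 ⇒ p = 18/31, and the value is (-16)·(18/31) + 10 = 22/31.
For General C: with q = P(1), equating Up's and Down's payoffs gives −13q + 7 = 18q − 8 ⇒ q = 15/31.

22/31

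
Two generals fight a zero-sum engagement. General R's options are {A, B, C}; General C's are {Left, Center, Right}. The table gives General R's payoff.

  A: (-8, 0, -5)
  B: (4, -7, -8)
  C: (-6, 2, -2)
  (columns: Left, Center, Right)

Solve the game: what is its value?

-7/2

Row minima: A → -8, B → -8, C → -6; maximin = -6.
Column maxima: Left → 4, Center → 2, Right → -2; minimax = -2.
-6 ≠ -2, so there is no saddle point; optimal play is mixed.
A is strictly dominated by C, so General R never plays it.
Center is strictly dominated by Right (it gives General R strictly more in every row), so General C never plays it.
On the remaining 2×2 (B, C vs Left, Right):
Let General R play B with probability p. Expected payoff against Left: 4p + (-6)(1−p) = 10p − 6; against Right: (-8)p + (-2)(1−p) = −6p − 2.
Setting these equal: 10p − 6 = −6p − 2 ⇒ 16p = 4 ⇒ p = 1/4, and the value is (10)·(1/4) − 6 = -7/2.
For General C: with q = P(Left), equating B's and C's payoffs gives 12q − 8 = −4q − 2 ⇒ q = 3/8.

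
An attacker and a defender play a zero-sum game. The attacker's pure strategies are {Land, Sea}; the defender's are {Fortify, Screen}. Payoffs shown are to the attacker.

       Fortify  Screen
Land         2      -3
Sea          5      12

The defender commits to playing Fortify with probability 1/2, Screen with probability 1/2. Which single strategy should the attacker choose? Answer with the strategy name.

Sea

Expected payoff of Land: (1/2)·2 + (1/2)·(-3) = -1/2.
Expected payoff of Sea: (1/2)·5 + (1/2)·12 = 17/2.
The largest is 17/2, so the attacker's best response is Sea.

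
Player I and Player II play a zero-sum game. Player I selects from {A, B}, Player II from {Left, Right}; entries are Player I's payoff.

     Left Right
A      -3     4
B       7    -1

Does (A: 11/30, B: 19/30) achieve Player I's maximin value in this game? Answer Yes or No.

No

Against Left this mix gives (11/30)·(-3) + (19/30)·7 = 10/3.
Against Right this mix gives (11/30)·4 + (19/30)·(-1) = 5/6.
Player II will play Right, holding Player I to 5/6. Shifting weight toward the row that does better against Right would raise this floor (the equalizing mix achieves 5/3 against both Right and Left), so the proposed strategy is not optimal.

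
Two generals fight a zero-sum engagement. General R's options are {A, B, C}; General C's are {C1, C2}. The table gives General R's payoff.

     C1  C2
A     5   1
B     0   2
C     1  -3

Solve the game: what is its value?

Row minima: A → 1, B → 0, C → -3; maximin = 1.
Column maxima: C1 → 5, C2 → 2; minimax = 2.
1 ≠ 2, so there is no saddle point; optimal play is mixed.
C is strictly dominated by A, so General R never plays it.
On the remaining 2×2 (A, B vs C1, C2):
Let General R play A with probability p. Expected payoff against C1: 5p + 0(1−p) = 5p; against C2: 1p + 2(1−p) = −p + 2.
Setting these equal: 5p = −p + 2 ⇒ 6p = 2 ⇒ p = 1/3, and the value is (5)·(1/3) = 5/3.
For General C: with q = P(C1), equating A's and B's payoffs gives 4q + 1 = −2q + 2 ⇒ q = 1/6.

5/3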